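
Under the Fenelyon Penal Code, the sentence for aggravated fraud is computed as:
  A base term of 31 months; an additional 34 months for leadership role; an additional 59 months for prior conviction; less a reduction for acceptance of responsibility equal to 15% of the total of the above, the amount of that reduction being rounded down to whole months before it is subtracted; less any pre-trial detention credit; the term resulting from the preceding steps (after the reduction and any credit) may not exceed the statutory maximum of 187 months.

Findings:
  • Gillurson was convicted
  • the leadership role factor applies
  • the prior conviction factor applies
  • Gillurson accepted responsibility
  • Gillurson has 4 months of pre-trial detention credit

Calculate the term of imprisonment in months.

Leadership role enhancement: +34 months
Prior conviction enhancement: +59 months
Adjusted term: 31 months + 34 months + 59 months = 124 months
Acceptance of responsibility reduction: 15% of 124 months = 18 months (rounded down)
After reduction: 124 − 18 = 106 months
Less pre-trial detention credit: 106 months − 4 months = 102 months
Cap at 187 months: 102 months is within the cap, no reduction.

102 months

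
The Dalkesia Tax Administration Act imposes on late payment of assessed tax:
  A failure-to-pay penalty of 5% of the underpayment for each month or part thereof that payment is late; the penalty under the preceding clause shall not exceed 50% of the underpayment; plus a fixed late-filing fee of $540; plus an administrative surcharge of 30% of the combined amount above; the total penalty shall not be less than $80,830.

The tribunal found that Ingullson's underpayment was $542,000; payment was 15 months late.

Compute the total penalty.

Accrued rate: 5% × 15 = 75%, capped at 50% → 50%
Failure-to-pay penalty: 50% of $542,000 = $271,000
Penalty before surcharge: $271,000 + $540 = $271,540
Administrative surcharge: 30% of $271,540 = $81,462
Total penalty: $271,540 + $81,462 = $353,002
Minimum $80,830: $353,002 meets the minimum, no increase.

$353,002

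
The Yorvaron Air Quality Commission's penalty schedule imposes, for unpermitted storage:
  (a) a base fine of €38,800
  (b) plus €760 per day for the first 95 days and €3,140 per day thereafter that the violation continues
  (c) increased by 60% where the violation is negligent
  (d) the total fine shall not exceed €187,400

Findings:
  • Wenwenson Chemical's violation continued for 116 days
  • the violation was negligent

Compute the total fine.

First 95 days: 95 × €760 = €72,200
Remaining days: (116 − 95) × €3,140 = €65,940
Per-day component: €72,200 + €65,940 = €138,140
Base plus per-day: €38,800 + €138,140 = €176,940
Enhancement: 60% of €176,940 = €106,164
Enhanced fine: €176,940 + €106,164 = €283,104
Cap at €187,400: €283,104 exceeds the cap → €187,400

€187,400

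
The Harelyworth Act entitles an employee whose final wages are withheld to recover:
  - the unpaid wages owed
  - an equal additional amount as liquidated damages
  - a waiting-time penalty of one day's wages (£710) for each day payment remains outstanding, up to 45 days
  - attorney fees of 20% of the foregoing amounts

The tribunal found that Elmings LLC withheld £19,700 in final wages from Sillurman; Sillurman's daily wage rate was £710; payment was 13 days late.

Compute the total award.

Total award: £58,356

Liquidated damages (equal amount): £19,700
Penalty days: min(13, 45) = 13
Waiting-time penalty: 13 × £710 = £9,230
Subtotal: £19,700 + £19,700 + £9,230 = £48,630
Attorney fees: 20% of £48,630 = £9,726
Total award: £48,630 + £9,726 = £58,356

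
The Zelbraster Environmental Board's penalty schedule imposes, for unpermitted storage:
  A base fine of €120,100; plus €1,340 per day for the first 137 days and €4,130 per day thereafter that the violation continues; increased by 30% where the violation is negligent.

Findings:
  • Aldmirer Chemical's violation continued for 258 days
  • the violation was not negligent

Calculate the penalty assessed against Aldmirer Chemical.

First 137 days: 137 × €1,340 = €183,580
Remaining days: (258 − 137) × €4,130 = €499,730
Per-day component: €183,580 + €499,730 = €683,310
Base plus per-day: €120,100 + €683,310 = €803,410
The violation was not negligent: no 30% increase.

€803,410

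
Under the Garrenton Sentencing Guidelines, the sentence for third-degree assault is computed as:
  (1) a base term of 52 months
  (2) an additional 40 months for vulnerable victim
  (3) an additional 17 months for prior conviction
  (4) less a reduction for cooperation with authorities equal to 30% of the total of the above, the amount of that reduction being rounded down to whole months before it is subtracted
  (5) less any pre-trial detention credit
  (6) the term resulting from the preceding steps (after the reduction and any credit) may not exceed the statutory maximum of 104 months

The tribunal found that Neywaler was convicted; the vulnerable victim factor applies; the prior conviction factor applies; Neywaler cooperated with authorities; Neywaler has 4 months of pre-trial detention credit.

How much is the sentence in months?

Vulnerable victim enhancement: +40 months
Prior conviction enhancement: +17 months
Adjusted term: 52 months + 40 months + 17 months = 109 months
Cooperation with authorities reduction: 30% of 109 months = 32 months (rounded down)
After reduction: 109 − 32 = 77 months
Less pre-trial detention credit: 77 months − 4 months = 73 months
Cap at 104 months: 73 months is within the cap, no reduction.

73 months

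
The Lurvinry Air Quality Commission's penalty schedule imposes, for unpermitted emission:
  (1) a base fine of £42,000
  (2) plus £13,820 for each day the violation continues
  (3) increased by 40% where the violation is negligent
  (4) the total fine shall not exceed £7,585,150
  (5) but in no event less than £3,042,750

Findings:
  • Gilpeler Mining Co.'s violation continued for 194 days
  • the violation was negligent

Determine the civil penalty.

Civil penalty: £3,812,312

Per-day component: 194 × £13,820 = £2,681,080
Base plus per-day: £42,000 + £2,681,080 = £2,723,080
Enhancement: 40% of £2,723,080 = £1,089,232
Enhanced fine: £2,723,080 + £1,089,232 = £3,812,312
Cap at £7,585,150: £3,812,312 is within the cap, no reduction.
Minimum £3,042,750: £3,812,312 meets the minimum, no increase.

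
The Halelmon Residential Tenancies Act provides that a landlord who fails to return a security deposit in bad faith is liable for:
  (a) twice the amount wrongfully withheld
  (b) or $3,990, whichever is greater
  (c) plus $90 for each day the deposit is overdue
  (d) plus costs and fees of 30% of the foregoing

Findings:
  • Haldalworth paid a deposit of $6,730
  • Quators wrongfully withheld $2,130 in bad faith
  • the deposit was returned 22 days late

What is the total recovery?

Recovery: $8,112

Doubled: 2 × $2,130 = $4,260
Minimum $3,990: $4,260 meets the minimum, no increase.
Late-return penalty: 22 × $90 = $1,980
Damages plus late penalty: $4,260 + $1,980 = $6,240
Costs and fees: 30% of $6,240 = $1,872
Total recovery: $6,240 + $1,872 = $8,112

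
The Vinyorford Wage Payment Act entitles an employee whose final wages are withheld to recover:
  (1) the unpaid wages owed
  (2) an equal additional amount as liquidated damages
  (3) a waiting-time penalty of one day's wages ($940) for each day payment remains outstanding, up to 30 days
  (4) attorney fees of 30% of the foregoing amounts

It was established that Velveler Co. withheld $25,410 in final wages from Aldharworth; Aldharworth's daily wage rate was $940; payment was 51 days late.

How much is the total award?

$102,726

Liquidated damages (equal amount): $25,410
Penalty days: min(51, 30) = 30
Waiting-time penalty: 30 × $940 = $28,200
Subtotal: $25,410 + $25,410 + $28,200 = $79,020
Attorney fees: 30% of $79,020 = $23,706
Total award: $79,020 + $23,706 = $102,726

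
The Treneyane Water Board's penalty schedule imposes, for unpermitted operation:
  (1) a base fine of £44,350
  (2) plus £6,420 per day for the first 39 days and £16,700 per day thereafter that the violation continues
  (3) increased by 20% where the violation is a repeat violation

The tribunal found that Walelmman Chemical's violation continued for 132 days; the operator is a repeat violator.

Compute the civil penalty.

First 39 days: 39 × £6,420 = £250,380
Remaining days: (132 − 39) × £16,700 = £1,553,100
Per-day component: £250,380 + £1,553,100 = £1,803,480
Base plus per-day: £44,350 + £1,803,480 = £1,847,830
Enhancement: 20% of £1,847,830 = £369,566
Enhanced fine: £1,847,830 + £369,566 = £2,217,396

Civil penalty: £2,217,396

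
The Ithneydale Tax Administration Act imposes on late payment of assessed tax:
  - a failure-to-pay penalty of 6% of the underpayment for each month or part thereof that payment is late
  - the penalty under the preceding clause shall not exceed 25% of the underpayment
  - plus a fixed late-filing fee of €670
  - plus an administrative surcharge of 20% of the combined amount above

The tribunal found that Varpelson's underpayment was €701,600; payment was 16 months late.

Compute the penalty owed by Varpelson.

Accrued rate: 6% × 16 = 96%, capped at 25% → 25%
Failure-to-pay penalty: 25% of €701,600 = €175,400
Penalty before surcharge: €175,400 + €670 = €176,070
Administrative surcharge: 20% of €176,070 = €35,214
Total penalty: €176,070 + €35,214 = €211,284

€211,284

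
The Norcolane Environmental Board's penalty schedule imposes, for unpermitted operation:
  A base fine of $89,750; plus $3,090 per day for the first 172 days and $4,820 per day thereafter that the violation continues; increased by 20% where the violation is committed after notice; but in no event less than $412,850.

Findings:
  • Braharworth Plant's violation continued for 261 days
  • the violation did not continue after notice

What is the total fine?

First 172 days: 172 × $3,090 = $531,480
Remaining days: (261 − 172) × $4,820 = $428,980
Per-day component: $531,480 + $428,980 = $960,460
Base plus per-day: $89,750 + $960,460 = $1,050,210
The violation did not continue after notice: no 20% increase.
Minimum $412,850: $1,050,210 meets the minimum, no increase.

$1,050,210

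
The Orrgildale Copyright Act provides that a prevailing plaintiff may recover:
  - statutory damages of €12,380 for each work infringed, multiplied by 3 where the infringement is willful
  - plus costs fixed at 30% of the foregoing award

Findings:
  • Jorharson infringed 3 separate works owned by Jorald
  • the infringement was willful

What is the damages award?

Statutory damages: 3 × €12,380 = €37,140
Trebled: 3 × €37,140 = €111,420
Costs: 30% of €111,420 = €33,426
Award plus costs: €111,420 + €33,426 = €144,846

€144,846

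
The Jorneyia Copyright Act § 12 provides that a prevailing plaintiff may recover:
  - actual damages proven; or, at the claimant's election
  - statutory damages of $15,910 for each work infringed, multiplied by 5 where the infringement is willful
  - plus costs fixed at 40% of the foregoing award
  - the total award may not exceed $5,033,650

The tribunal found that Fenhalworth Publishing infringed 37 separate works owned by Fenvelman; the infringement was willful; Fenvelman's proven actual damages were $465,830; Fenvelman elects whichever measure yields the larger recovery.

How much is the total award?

Award: $4,120,690

Statutory damages: 37 × $15,910 = $588,670
Multiplied by 5: 5 × $588,670 = $2,943,350
Greater of actual damages ($465,830) or enhanced statutory damages ($2,943,350): $2,943,350
Costs: 40% of $2,943,350 = $1,177,340
Award plus costs: $2,943,350 + $1,177,340 = $4,120,690
Cap at $5,033,650: $4,120,690 is within the cap, no reduction.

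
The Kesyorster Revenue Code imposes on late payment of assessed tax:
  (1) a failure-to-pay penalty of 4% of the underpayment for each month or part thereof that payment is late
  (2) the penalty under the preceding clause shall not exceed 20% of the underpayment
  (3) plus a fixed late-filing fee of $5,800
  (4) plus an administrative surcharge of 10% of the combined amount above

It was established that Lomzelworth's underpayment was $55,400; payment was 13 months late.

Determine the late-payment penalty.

Accrued rate: 4% × 13 = 52%, capped at 20% → 20%
Failure-to-pay penalty: 20% of $55,400 = $11,080
Penalty before surcharge: $11,080 + $5,800 = $16,880
Administrative surcharge: 10% of $16,880 = $1,688
Total penalty: $16,880 + $1,688 = $18,568

$18,568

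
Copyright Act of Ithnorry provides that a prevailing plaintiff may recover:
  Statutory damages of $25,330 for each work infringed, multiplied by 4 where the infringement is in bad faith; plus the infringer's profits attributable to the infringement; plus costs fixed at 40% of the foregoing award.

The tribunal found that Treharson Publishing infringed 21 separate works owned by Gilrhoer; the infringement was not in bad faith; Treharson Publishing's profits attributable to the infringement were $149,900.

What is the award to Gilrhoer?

$954,562

Statutory damages: 21 × $25,330 = $531,930
Infringement not in bad faith: no ×4 enhancement.
Combined award: $531,930 + $149,900 = $681,830
Costs: 40% of $681,830 = $272,732
Award plus costs: $681,830 + $272,732 = $954,562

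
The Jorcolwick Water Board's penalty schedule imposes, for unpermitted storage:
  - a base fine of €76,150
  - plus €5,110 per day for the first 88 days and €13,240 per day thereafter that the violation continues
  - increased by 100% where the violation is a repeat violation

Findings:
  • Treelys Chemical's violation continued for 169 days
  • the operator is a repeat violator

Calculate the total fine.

First 88 days: 88 × €5,110 = €449,680
Remaining days: (169 − 88) × €13,240 = €1,072,440
Per-day component: €449,680 + €1,072,440 = €1,522,120
Base plus per-day: €76,150 + €1,522,120 = €1,598,270
Enhancement: 100% of €1,598,270 = €1,598,270
Enhanced fine: €1,598,270 + €1,598,270 = €3,196,540

€3,196,540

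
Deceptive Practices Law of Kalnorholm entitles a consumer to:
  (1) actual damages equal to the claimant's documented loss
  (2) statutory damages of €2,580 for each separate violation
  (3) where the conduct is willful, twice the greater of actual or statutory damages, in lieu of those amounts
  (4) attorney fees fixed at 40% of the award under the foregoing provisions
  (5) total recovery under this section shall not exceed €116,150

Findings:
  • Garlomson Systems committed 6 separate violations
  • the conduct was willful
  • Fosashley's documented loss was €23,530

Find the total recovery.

€65,884

Statutory damages: 6 × €2,580 = €15,480
Greater of actual damages (€23,530) or statutory damages (€15,480): €23,530
Doubled: 2 × €23,530 = €47,060
Attorney fees: 40% of €47,060 = €18,824
Total before cap: €47,060 + €18,824 = €65,884
Cap at €116,150: €65,884 is within the cap, no reduction.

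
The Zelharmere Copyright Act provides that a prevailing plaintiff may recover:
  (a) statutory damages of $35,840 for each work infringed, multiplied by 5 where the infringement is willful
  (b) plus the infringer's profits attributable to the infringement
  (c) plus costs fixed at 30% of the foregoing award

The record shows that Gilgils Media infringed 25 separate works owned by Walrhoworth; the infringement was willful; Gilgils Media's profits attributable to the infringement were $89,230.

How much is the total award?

Statutory damages: 25 × $35,840 = $896,000
Multiplied by 5: 5 × $896,000 = $4,480,000
Combined award: $4,480,000 + $89,230 = $4,569,230
Costs: 30% of $4,569,230 = $1,370,769
Award plus costs: $4,569,230 + $1,370,769 = $5,939,999

$5,939,999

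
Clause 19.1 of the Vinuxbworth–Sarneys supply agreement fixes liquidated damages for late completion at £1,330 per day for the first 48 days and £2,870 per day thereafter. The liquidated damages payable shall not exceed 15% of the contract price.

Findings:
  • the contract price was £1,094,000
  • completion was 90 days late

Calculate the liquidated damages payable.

First 48 days: 48 × £1,330 = £63,840
Remaining days: (90 − 48) × £2,870 = £120,540
Accrued per-day damages: £63,840 + £120,540 = £184,380
Cap: 15% of £1,094,000 = £164,100
Cap at £164,100: £184,380 exceeds the cap → £164,100

£164,100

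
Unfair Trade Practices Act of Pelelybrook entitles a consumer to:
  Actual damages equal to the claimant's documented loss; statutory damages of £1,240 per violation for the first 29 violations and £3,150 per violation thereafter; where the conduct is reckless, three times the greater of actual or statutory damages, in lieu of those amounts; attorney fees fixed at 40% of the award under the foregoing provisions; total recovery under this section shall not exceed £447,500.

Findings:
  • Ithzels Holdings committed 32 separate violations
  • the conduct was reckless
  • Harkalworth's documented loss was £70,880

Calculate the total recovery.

First 29 violations: 29 × £1,240 = £35,960
Remaining violations: (32 − 29) × £3,150 = £9,450
Statutory damages: £35,960 + £9,450 = £45,410
Greater of actual damages (£70,880) or statutory damages (£45,410): £70,880
Trebled: 3 × £70,880 = £212,640
Attorney fees: 40% of £212,640 = £85,056
Total before cap: £212,640 + £85,056 = £297,696
Cap at £447,500: £297,696 is within the cap, no reduction.

£297,696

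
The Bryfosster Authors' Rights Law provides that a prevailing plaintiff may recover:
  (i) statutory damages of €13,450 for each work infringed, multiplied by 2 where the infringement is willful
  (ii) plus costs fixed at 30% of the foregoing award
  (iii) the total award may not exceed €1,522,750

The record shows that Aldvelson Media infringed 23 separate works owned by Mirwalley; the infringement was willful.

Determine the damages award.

Statutory damages: 23 × €13,450 = €309,350
Doubled: 2 × €309,350 = €618,700
Costs: 30% of €618,700 = €185,610
Award plus costs: €618,700 + €185,610 = €804,310
Cap at €1,522,750: €804,310 is within the cap, no reduction.

€804,310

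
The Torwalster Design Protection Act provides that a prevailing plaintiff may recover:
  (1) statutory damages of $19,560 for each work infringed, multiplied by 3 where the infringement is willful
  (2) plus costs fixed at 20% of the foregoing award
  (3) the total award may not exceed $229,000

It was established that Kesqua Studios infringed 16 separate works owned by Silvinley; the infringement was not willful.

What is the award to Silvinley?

Award: $229,000

Statutory damages: 16 × $19,560 = $312,960
Infringement not willful: no ×3 enhancement.
Costs: 20% of $312,960 = $62,592
Award plus costs: $312,960 + $62,592 = $375,552
Cap at $229,000: $375,552 exceeds the cap → $229,000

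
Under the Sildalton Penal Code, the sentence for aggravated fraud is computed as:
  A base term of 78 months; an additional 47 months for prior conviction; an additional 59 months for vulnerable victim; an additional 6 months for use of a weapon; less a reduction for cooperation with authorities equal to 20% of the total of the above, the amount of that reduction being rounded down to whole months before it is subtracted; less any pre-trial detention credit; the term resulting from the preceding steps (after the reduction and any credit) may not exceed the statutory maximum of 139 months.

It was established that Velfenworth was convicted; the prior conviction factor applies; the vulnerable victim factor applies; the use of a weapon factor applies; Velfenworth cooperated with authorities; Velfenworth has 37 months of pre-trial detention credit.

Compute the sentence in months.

Prior conviction enhancement: +47 months
Vulnerable victim enhancement: +59 months
Use of a weapon enhancement: +6 months
Adjusted term: 78 months + 47 months + 59 months + 6 months = 190 months
Cooperation with authorities reduction: 20% of 190 months = 38 months (rounded down)
After reduction: 190 − 38 = 152 months
Less pre-trial detention credit: 152 months − 37 months = 115 months
Cap at 139 months: 115 months is within the cap, no reduction.

115 months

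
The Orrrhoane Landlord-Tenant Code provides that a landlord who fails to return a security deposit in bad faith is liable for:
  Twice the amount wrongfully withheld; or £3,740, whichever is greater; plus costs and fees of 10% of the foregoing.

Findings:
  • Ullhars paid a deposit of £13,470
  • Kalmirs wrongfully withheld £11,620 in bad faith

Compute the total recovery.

£25,564

Doubled: 2 × £11,620 = £23,240
Minimum £3,740: £23,240 meets the minimum, no increase.
Costs and fees: 10% of £23,240 = £2,324
Total recovery: £23,240 + £2,324 = £25,564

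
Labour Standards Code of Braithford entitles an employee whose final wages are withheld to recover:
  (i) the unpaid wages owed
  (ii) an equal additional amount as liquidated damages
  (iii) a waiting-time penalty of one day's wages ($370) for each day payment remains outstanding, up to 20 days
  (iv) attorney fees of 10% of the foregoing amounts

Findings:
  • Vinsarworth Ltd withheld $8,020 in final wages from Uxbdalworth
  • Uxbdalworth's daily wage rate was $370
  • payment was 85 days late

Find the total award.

$25,784

Liquidated damages (equal amount): $8,020
Penalty days: min(85, 20) = 20
Waiting-time penalty: 20 × $370 = $7,400
Subtotal: $8,020 + $8,020 + $7,400 = $23,440
Attorney fees: 10% of $23,440 = $2,344
Total award: $23,440 + $2,344 = $25,784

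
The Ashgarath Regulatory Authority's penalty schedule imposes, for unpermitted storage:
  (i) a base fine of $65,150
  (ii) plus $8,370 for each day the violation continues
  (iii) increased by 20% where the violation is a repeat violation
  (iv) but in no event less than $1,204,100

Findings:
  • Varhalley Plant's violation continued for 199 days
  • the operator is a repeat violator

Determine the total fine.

Per-day component: 199 × $8,370 = $1,665,630
Base plus per-day: $65,150 + $1,665,630 = $1,730,780
Enhancement: 20% of $1,730,780 = $346,156
Enhanced fine: $1,730,780 + $346,156 = $2,076,936
Minimum $1,204,100: $2,076,936 meets the minimum, no increase.

$2,076,936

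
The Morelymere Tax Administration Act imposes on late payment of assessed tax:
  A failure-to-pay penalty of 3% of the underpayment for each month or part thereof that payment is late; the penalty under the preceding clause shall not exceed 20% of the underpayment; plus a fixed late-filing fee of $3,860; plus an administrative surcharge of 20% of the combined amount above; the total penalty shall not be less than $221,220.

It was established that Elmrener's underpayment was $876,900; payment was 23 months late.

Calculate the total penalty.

$221,220

Accrued rate: 3% × 23 = 69%, capped at 20% → 20%
Failure-to-pay penalty: 20% of $876,900 = $175,380
Penalty before surcharge: $175,380 + $3,860 = $179,240
Administrative surcharge: 20% of $179,240 = $35,848
Total penalty: $179,240 + $35,848 = $215,088
Minimum $221,220: $215,088 is below the minimum → $221,220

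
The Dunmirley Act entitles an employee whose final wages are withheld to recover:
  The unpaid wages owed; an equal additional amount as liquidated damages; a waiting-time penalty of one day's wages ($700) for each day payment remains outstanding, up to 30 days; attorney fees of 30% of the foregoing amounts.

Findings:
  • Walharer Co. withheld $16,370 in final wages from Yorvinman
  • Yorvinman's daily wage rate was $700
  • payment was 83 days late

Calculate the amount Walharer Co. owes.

$69,862

Liquidated damages (equal amount): $16,370
Penalty days: min(83, 30) = 30
Waiting-time penalty: 30 × $700 = $21,000
Subtotal: $16,370 + $16,370 + $21,000 = $53,740
Attorney fees: 30% of $53,740 = $16,122
Total award: $53,740 + $16,122 = $69,862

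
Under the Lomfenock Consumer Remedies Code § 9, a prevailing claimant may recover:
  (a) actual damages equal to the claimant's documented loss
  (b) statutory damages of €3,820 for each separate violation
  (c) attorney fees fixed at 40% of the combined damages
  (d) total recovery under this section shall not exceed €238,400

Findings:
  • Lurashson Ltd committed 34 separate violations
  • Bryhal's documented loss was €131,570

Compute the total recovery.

€238,400

Statutory damages: 34 × €3,820 = €129,880
Combined damages: €131,570 + €129,880 = €261,450
Attorney fees: 40% of €261,450 = €104,580
Total before cap: €261,450 + €104,580 = €366,030
Cap at €238,400: €366,030 exceeds the cap → €238,400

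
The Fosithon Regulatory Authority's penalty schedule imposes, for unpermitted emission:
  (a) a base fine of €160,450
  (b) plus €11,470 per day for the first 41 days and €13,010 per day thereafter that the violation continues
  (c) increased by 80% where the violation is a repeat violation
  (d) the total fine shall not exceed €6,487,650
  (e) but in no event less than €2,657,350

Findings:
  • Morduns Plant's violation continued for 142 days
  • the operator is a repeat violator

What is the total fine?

€3,500,514

First 41 days: 41 × €11,470 = €470,270
Remaining days: (142 − 41) × €13,010 = €1,314,010
Per-day component: €470,270 + €1,314,010 = €1,784,280
Base plus per-day: €160,450 + €1,784,280 = €1,944,730
Enhancement: 80% of €1,944,730 = €1,555,784
Enhanced fine: €1,944,730 + €1,555,784 = €3,500,514
Cap at €6,487,650: €3,500,514 is within the cap, no reduction.
Minimum €2,657,350: €3,500,514 meets the minimum, no increase.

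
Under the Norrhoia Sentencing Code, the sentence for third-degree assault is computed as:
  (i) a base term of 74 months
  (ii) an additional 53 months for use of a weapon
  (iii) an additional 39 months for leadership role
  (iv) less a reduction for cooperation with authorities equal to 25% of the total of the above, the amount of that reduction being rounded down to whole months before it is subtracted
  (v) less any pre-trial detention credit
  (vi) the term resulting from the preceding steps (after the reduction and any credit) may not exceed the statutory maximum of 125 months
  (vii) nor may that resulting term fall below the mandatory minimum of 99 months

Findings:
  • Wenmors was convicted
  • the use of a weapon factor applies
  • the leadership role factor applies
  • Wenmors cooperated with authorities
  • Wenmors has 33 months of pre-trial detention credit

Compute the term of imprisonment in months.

99 months

Use of a weapon enhancement: +53 months
Leadership role enhancement: +39 months
Adjusted term: 74 months + 53 months + 39 months = 166 months
Cooperation with authorities reduction: 25% of 166 months = 41 months (rounded down)
After reduction: 166 − 41 = 125 months
Less pre-trial detention credit: 125 months − 33 months = 92 months
Cap at 125 months: 92 months is within the cap, no reduction.
Minimum 99 months: 92 months is below the minimum → 99 months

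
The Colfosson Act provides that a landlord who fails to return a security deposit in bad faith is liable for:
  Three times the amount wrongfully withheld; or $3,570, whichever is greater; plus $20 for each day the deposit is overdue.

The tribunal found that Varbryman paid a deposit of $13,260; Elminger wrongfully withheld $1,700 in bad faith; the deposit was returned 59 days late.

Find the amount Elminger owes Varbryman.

Trebled: 3 × $1,700 = $5,100
Minimum $3,570: $5,100 meets the minimum, no increase.
Late-return penalty: 59 × $20 = $1,180
Damages plus late penalty: $5,100 + $1,180 = $6,280

$6,280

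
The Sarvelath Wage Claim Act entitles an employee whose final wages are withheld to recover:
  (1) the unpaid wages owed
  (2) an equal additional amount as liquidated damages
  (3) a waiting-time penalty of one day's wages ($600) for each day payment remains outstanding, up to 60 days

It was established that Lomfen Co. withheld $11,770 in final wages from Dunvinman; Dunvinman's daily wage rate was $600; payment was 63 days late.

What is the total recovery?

Liquidated damages (equal amount): $11,770
Penalty days: min(63, 60) = 60
Waiting-time penalty: 60 × $600 = $36,000
Total award: $11,770 + $11,770 + $36,000 = $59,540

Total award: $59,540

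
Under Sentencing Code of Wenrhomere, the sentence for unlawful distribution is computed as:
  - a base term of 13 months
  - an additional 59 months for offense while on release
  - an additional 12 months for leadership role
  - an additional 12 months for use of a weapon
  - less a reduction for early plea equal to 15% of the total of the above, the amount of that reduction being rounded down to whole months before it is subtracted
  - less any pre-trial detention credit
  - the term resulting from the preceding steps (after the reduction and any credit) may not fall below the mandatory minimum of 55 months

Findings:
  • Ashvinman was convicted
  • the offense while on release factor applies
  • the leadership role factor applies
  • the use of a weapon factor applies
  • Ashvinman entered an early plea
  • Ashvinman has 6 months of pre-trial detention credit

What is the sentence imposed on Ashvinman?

76 months

Offense while on release enhancement: +59 months
Leadership role enhancement: +12 months
Use of a weapon enhancement: +12 months
Adjusted term: 13 months + 59 months + 12 months + 12 months = 96 months
Early plea reduction: 15% of 96 months = 14 months (rounded down)
After reduction: 96 − 14 = 82 months
Less pre-trial detention credit: 82 months − 6 months = 76 months
Minimum 55 months: 76 months meets the minimum, no increase.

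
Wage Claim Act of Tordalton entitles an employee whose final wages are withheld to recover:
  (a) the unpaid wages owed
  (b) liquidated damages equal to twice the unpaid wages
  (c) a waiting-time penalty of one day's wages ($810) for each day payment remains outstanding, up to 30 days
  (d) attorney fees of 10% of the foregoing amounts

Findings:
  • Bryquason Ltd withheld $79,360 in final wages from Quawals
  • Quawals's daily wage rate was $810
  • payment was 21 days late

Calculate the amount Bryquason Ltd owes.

Doubled: 2 × $79,360 = $158,720
Penalty days: min(21, 30) = 21
Waiting-time penalty: 21 × $810 = $17,010
Subtotal: $79,360 + $158,720 + $17,010 = $255,090
Attorney fees: 10% of $255,090 = $25,509
Total award: $255,090 + $25,509 = $280,599

$280,599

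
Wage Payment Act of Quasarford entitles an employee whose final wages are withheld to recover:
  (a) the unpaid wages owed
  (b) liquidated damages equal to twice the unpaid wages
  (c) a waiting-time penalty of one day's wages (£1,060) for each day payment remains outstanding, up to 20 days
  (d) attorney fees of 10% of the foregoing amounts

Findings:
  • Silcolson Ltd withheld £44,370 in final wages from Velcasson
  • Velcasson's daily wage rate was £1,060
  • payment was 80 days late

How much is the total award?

Doubled: 2 × £44,370 = £88,740
Penalty days: min(80, 20) = 20
Waiting-time penalty: 20 × £1,060 = £21,200
Subtotal: £44,370 + £88,740 + £21,200 = £154,310
Attorney fees: 10% of £154,310 = £15,431
Total award: £154,310 + £15,431 = £169,741

£169,741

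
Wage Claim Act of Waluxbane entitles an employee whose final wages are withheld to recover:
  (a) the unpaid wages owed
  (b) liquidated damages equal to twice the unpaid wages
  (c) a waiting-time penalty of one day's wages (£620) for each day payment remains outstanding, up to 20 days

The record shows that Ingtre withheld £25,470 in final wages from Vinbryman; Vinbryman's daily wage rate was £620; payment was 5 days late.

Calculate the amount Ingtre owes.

Doubled: 2 × £25,470 = £50,940
Penalty days: min(5, 20) = 5
Waiting-time penalty: 5 × £620 = £3,100
Total award: £25,470 + £50,940 + £3,100 = £79,510

Total award: £79,510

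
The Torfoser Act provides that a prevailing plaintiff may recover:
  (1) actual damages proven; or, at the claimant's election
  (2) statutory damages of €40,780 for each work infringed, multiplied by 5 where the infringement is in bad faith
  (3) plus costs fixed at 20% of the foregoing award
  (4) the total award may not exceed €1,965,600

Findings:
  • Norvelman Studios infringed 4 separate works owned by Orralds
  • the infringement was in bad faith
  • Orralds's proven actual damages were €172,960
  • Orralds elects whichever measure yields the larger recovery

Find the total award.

€978,720

Statutory damages: 4 × €40,780 = €163,120
Multiplied by 5: 5 × €163,120 = €815,600
Greater of actual damages (€172,960) or enhanced statutory damages (€815,600): €815,600
Costs: 20% of €815,600 = €163,120
Award plus costs: €815,600 + €163,120 = €978,720
Cap at €1,965,600: €978,720 is within the cap, no reduction.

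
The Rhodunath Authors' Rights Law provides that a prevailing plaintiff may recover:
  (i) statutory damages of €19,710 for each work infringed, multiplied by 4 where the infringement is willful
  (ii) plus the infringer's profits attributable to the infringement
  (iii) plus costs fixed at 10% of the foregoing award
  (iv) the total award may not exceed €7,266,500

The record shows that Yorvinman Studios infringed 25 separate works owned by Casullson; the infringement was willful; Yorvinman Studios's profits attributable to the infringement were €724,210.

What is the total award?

Statutory damages: 25 × €19,710 = €492,750
Multiplied by 4: 4 × €492,750 = €1,971,000
Combined award: €1,971,000 + €724,210 = €2,695,210
Costs: 10% of €2,695,210 = €269,521
Award plus costs: €2,695,210 + €269,521 = €2,964,731
Cap at €7,266,500: €2,964,731 is within the cap, no reduction.

€2,964,731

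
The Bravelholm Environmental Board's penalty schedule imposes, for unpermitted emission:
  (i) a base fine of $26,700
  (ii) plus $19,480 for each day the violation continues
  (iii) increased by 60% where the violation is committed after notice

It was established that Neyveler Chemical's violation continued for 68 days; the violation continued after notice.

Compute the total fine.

$2,162,144

Per-day component: 68 × $19,480 = $1,324,640
Base plus per-day: $26,700 + $1,324,640 = $1,351,340
Enhancement: 60% of $1,351,340 = $810,804
Enhanced fine: $1,351,340 + $810,804 = $2,162,144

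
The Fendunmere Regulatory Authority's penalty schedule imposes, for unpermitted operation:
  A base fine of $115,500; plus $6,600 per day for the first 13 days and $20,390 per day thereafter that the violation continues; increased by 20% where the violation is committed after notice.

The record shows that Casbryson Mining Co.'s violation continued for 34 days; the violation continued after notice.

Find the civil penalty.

$755,388

First 13 days: 13 × $6,600 = $85,800
Remaining days: (34 − 13) × $20,390 = $428,190
Per-day component: $85,800 + $428,190 = $513,990
Base plus per-day: $115,500 + $513,990 = $629,490
Enhancement: 20% of $629,490 = $125,898
Enhanced fine: $629,490 + $125,898 = $755,388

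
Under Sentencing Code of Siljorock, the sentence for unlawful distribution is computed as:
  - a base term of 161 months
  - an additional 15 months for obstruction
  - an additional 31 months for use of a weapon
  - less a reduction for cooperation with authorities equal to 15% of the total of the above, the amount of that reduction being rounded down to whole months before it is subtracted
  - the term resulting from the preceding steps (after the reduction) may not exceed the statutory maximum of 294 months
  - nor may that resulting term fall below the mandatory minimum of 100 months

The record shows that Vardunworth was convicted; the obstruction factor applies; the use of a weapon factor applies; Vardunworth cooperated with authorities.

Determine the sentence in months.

176 months

Obstruction enhancement: +15 months
Use of a weapon enhancement: +31 months
Adjusted term: 161 months + 15 months + 31 months = 207 months
Cooperation with authorities reduction: 15% of 207 months = 31 months (rounded down)
After reduction: 207 − 31 = 176 months
Cap at 294 months: 176 months is within the cap, no reduction.
Minimum 100 months: 176 months meets the minimum, no increase.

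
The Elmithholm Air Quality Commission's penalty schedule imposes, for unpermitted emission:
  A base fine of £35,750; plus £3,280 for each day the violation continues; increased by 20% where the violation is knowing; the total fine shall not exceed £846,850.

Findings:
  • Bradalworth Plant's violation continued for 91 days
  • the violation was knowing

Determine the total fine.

Per-day component: 91 × £3,280 = £298,480
Base plus per-day: £35,750 + £298,480 = £334,230
Enhancement: 20% of £334,230 = £66,846
Enhanced fine: £334,230 + £66,846 = £401,076
Cap at £846,850: £401,076 is within the cap, no reduction.

£401,076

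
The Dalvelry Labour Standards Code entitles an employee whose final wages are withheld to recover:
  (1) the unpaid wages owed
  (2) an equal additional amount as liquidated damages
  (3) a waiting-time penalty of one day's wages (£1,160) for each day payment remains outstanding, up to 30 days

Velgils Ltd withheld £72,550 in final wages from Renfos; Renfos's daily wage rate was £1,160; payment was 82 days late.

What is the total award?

Total award: £179,900

Liquidated damages (equal amount): £72,550
Penalty days: min(82, 30) = 30
Waiting-time penalty: 30 × £1,160 = £34,800
Total award: £72,550 + £72,550 + £34,800 = £179,900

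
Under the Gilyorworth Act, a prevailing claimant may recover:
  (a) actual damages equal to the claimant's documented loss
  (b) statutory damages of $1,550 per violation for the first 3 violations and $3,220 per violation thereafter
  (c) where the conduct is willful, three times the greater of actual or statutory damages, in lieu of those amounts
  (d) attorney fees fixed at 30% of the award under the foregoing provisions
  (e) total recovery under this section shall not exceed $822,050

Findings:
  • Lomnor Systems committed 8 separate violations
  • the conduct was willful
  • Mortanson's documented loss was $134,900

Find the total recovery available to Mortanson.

$526,110

First 3 violations: 3 × $1,550 = $4,650
Remaining violations: (8 − 3) × $3,220 = $16,100
Statutory damages: $4,650 + $16,100 = $20,750
Greater of actual damages ($134,900) or statutory damages ($20,750): $134,900
Trebled: 3 × $134,900 = $404,700
Attorney fees: 30% of $404,700 = $121,410
Total before cap: $404,700 + $121,410 = $526,110
Cap at $822,050: $526,110 is within the cap, no reduction.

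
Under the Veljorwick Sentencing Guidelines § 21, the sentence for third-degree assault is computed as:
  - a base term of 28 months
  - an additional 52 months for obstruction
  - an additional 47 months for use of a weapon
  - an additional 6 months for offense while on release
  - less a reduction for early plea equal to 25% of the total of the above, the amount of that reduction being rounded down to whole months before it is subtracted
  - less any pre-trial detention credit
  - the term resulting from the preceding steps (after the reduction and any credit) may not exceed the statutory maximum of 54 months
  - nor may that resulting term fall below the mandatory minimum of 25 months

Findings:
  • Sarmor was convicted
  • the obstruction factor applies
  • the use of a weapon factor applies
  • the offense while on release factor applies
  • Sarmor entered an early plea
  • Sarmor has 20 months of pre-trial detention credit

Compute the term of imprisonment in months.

54 months

Obstruction enhancement: +52 months
Use of a weapon enhancement: +47 months
Offense while on release enhancement: +6 months
Adjusted term: 28 months + 52 months + 47 months + 6 months = 133 months
Early plea reduction: 25% of 133 months = 33 months (rounded down)
After reduction: 133 − 33 = 100 months
Less pre-trial detention credit: 100 months − 20 months = 80 months
Cap at 54 months: 80 months exceeds the cap → 54 months
Minimum 25 months: 54 months meets the minimum, no increase.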